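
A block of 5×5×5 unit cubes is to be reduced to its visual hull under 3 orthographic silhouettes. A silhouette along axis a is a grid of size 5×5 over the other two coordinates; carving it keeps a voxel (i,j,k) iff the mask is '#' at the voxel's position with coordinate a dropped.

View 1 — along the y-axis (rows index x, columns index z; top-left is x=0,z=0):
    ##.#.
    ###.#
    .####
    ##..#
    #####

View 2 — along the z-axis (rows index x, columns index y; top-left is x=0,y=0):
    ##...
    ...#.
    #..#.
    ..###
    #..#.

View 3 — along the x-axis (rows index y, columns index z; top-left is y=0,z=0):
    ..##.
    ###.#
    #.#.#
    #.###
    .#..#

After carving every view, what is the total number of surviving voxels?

remaining voxels: 23

start: 5×5×5 = 125 voxels
V1 y: intersect with XZ mask (19 set) -- 95 left
V2 z: intersect with XY mask (10 set) -- 37 left
V3 x: intersect with YZ mask (15 set) -- 23 left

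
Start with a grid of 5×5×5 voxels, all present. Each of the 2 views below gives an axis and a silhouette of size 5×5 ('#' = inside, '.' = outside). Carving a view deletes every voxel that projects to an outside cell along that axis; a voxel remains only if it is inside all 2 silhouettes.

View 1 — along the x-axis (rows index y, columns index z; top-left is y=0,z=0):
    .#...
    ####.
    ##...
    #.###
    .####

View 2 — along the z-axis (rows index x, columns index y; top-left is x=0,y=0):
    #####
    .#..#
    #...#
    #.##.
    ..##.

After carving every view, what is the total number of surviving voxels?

start: 5×5×5 = 125 voxels
  1. axis=0 (YZ plane), |mask|=15  ⇒  voxels=75
  2. axis=2 (XY plane), |mask|=14  ⇒  voxels=41

voxel count = 41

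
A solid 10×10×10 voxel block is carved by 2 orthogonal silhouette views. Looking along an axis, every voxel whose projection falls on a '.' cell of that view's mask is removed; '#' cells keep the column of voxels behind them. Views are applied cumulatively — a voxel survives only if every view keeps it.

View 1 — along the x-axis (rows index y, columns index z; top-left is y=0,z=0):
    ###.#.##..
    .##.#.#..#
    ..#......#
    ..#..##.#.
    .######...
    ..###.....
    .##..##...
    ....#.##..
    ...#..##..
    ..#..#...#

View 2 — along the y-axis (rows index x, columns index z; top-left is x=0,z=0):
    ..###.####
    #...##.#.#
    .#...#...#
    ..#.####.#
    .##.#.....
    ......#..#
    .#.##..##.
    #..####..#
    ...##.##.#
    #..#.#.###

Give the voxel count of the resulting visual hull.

189 voxels

initial block: 10^3 = 1000
carve view 1 (along x, YZ-mask fill 39/100): 390 voxels remain
carve view 2 (along y, XZ-mask fill 48/100): 189 voxels remain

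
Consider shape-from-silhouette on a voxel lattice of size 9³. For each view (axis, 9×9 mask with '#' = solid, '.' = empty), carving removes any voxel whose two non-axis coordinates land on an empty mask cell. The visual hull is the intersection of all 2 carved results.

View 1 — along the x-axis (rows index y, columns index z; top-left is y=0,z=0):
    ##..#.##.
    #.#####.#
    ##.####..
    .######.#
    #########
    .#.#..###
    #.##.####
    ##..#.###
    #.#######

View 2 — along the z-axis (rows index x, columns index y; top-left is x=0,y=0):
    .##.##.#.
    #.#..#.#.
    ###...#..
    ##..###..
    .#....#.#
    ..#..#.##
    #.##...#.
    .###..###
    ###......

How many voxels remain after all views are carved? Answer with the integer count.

|visual hull| = 243

initial block: 9^3 = 729
after view 1 [x-axis, 60 of 81 cells solid] → remaining = 540
after view 2 [z-axis, 38 of 81 cells solid] → remaining = 243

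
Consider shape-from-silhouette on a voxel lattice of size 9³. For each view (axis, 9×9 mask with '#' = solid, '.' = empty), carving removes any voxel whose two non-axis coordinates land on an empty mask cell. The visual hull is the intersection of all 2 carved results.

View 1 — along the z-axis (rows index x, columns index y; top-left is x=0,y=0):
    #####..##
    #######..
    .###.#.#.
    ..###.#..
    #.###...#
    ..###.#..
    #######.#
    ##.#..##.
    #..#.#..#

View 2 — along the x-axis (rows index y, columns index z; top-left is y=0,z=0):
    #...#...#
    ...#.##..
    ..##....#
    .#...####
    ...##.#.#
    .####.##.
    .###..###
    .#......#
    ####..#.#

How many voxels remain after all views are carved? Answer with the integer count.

remaining voxels: 207

full grid |V| = 729
[1] z-view keeps 49 columns → grid now 441
[2] x-view keeps 38 columns → grid now 207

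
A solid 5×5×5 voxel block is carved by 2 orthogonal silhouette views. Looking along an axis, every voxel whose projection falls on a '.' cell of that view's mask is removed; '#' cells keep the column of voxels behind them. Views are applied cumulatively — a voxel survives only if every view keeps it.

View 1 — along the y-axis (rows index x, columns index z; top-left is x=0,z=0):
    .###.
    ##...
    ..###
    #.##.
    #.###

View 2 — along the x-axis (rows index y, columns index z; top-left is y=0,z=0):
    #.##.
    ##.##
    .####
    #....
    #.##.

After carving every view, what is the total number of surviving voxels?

full grid |V| = 125
carve view 1 (along y, XZ-mask fill 15/25): 75 voxels remain
carve view 2 (along x, YZ-mask fill 15/25): 48 voxels remain

|visual hull| = 48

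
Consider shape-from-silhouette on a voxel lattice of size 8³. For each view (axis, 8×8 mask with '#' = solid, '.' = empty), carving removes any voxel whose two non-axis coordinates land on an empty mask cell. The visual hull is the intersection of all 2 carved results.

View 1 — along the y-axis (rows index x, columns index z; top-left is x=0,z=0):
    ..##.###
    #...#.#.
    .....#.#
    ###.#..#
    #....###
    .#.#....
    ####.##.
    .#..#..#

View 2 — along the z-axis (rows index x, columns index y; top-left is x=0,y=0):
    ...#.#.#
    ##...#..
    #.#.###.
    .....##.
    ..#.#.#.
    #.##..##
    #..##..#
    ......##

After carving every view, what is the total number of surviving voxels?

before carving: 512 voxels (8×8×8)
[1] y-view keeps 30 columns → grid now 240
[2] z-view keeps 27 columns → grid now 96

96 voxels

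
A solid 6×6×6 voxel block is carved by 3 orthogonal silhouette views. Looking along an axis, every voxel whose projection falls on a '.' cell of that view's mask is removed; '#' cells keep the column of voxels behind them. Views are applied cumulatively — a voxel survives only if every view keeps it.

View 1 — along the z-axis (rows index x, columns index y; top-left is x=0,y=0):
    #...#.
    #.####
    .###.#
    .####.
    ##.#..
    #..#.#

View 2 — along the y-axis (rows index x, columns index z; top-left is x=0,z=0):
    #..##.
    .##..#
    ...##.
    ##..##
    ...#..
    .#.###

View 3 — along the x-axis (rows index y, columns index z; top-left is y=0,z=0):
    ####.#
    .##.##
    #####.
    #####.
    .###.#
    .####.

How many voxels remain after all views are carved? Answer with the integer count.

|visual hull| = 44

full grid |V| = 216
after view 1 [z-axis, 21 of 36 cells solid] → remaining = 126
after view 2 [y-axis, 17 of 36 cells solid] → remaining = 60
after view 3 [x-axis, 27 of 36 cells solid] → remaining = 44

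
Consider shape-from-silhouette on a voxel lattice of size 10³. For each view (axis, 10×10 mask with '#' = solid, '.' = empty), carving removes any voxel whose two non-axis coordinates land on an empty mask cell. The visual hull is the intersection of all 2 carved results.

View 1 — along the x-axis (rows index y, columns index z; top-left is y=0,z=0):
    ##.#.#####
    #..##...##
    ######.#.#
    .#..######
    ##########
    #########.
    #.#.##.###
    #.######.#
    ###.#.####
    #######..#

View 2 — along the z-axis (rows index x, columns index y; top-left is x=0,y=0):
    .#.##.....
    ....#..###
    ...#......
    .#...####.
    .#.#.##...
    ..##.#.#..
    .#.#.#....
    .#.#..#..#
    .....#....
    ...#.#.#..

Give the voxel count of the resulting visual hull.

voxel count = 241

full grid |V| = 1000
carve view 1 (along x, YZ-mask fill 78/100): 780 voxels remain
carve view 2 (along z, XY-mask fill 32/100): 241 voxels remain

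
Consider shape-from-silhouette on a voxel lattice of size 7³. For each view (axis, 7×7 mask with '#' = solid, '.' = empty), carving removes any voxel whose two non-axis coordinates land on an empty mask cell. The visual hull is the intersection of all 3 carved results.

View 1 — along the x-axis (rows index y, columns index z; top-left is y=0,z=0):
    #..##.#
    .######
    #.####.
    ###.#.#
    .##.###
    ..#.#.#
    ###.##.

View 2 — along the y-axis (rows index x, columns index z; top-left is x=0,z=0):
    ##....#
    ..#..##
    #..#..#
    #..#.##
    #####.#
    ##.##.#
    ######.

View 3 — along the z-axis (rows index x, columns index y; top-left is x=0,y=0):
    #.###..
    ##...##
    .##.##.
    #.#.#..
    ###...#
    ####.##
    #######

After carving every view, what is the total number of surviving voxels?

|visual hull| = 95

start: 7×7×7 = 343 voxels
after view 1 [x-axis, 33 of 49 cells solid] → remaining = 231
after view 2 [y-axis, 30 of 49 cells solid] → remaining = 136
after view 3 [z-axis, 32 of 49 cells solid] → remaining = 95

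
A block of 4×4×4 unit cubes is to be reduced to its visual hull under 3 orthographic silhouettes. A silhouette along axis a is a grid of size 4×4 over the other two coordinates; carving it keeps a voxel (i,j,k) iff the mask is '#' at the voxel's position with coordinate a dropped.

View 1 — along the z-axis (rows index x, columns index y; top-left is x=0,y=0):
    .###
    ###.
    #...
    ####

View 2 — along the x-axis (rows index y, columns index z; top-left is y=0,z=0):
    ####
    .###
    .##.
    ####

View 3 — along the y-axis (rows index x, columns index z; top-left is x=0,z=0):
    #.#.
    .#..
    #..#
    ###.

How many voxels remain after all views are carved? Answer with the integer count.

before carving: 64 voxels (4×4×4)
step 1: project along z, AND mask (11/16) → |grid| = 44
step 2: project along x, AND mask (13/16) → |grid| = 35
step 3: project along y, AND mask (8/16) → |grid| = 19

|visual hull| = 19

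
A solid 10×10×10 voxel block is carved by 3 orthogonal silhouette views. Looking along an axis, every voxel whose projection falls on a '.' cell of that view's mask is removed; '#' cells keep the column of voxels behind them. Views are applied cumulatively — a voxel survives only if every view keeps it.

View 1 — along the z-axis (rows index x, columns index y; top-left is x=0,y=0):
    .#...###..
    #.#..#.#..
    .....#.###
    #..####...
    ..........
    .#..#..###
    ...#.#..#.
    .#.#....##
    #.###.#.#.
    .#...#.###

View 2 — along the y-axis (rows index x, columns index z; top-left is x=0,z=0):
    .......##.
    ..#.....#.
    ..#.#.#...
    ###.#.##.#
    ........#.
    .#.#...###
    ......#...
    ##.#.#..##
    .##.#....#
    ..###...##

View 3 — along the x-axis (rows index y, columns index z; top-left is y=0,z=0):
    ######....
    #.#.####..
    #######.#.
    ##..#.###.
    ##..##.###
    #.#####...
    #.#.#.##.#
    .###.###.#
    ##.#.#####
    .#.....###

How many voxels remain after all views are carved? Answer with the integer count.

|visual hull| = 102

before carving: 1000 voxels (10×10×10)
carve view 1 (along z, XY-mask fill 40/100): 400 voxels remain
carve view 2 (along y, XZ-mask fill 36/100): 164 voxels remain
carve view 3 (along x, YZ-mask fill 64/100): 102 voxels remain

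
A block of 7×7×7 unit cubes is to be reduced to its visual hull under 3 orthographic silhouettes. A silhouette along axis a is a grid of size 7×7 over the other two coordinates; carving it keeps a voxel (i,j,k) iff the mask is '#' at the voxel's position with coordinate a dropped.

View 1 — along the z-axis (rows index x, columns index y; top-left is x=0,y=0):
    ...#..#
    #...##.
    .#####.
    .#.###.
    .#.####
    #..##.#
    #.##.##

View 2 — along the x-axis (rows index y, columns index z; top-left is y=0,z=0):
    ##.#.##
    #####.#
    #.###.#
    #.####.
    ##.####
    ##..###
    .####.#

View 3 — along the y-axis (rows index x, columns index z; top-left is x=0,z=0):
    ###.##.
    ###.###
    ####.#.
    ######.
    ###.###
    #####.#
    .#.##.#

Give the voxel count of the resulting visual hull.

|visual hull| = 114

full grid |V| = 343
carve view 1 (along z, XY-mask fill 28/49): 196 voxels remain
carve view 2 (along x, YZ-mask fill 37/49): 148 voxels remain
carve view 3 (along y, XZ-mask fill 38/49): 114 voxels remain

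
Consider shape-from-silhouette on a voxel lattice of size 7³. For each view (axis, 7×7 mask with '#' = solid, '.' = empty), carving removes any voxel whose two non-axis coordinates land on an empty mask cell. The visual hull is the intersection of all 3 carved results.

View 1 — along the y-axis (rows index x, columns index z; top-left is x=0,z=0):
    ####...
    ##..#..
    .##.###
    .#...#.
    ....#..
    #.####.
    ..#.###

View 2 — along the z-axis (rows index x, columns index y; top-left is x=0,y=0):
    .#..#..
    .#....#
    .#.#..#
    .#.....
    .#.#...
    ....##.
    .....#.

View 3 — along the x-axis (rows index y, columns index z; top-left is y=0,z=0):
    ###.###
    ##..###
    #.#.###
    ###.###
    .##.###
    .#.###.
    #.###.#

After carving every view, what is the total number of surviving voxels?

full grid |V| = 343
  1. axis=1 (XZ plane), |mask|=24  ⇒  voxels=168
  2. axis=2 (XY plane), |mask|=13  ⇒  voxels=47
  3. axis=0 (YZ plane), |mask|=36  ⇒  voxels=33

remaining voxels: 33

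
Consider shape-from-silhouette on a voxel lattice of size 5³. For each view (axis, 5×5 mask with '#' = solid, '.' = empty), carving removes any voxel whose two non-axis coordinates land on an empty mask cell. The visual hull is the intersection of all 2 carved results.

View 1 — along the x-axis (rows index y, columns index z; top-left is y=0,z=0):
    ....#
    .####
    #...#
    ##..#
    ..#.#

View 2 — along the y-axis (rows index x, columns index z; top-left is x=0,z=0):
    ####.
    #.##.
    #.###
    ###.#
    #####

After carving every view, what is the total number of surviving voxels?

before carving: 125 voxels (5×5×5)
[1] x-view keeps 12 columns → grid now 60
[2] y-view keeps 20 columns → grid now 45

voxel count = 45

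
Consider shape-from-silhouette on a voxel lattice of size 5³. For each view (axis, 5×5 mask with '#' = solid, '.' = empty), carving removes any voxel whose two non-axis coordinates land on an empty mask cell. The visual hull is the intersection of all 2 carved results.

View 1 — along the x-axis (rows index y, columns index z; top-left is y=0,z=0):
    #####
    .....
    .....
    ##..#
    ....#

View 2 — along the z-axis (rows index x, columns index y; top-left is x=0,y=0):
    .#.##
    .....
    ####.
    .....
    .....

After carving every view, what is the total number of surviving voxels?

before carving: 125 voxels (5×5×5)
carve view 1 (along x, YZ-mask fill 9/25): 45 voxels remain
carve view 2 (along z, XY-mask fill 7/25): 12 voxels remain

|visual hull| = 12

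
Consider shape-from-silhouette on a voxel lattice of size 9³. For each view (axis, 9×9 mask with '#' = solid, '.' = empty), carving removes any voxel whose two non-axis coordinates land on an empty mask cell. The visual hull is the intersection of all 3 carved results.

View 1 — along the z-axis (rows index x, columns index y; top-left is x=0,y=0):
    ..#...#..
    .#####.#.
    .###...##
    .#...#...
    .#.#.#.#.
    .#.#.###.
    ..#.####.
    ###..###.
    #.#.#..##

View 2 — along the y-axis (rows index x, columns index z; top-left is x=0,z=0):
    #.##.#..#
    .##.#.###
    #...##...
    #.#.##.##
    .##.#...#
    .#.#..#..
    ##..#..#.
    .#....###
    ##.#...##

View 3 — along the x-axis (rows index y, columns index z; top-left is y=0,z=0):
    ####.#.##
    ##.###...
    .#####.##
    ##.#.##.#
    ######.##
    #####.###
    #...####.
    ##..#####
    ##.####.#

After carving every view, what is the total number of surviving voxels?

voxel count = 132

full grid |V| = 729
step 1: project along z, AND mask (40/81) → |grid| = 360
step 2: project along y, AND mask (40/81) → |grid| = 173
step 3: project along x, AND mask (60/81) → |grid| = 132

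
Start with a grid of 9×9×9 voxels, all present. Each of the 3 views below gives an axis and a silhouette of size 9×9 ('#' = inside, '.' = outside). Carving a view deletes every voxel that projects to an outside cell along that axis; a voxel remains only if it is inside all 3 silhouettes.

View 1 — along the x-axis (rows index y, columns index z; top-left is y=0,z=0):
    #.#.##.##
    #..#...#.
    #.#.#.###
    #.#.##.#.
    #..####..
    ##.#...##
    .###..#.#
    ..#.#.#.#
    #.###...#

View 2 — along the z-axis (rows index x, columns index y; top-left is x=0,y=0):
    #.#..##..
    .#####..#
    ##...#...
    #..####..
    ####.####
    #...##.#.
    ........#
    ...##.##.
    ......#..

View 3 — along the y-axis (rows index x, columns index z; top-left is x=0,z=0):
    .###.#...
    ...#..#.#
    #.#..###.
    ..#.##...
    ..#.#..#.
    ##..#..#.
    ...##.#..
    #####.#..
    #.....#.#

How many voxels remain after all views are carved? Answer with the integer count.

full grid |V| = 729
step 1: project along x, AND mask (44/81) → |grid| = 396
step 2: project along z, AND mask (36/81) → |grid| = 179
step 3: project along y, AND mask (34/81) → |grid| = 77

77 voxels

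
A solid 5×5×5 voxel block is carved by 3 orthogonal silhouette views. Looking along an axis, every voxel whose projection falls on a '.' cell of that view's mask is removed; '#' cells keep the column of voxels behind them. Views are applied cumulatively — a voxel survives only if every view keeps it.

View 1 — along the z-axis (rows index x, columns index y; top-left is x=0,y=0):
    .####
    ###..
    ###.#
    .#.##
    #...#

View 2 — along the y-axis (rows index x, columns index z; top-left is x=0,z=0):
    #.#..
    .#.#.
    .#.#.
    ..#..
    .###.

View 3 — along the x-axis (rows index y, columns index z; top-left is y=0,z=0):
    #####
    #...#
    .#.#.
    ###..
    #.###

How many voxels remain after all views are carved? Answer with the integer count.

initial block: 5^3 = 125
V1 z: intersect with XY mask (16 set) -- 80 left
V2 y: intersect with XZ mask (10 set) -- 31 left
V3 x: intersect with YZ mask (16 set) -- 21 left

remaining voxels: 21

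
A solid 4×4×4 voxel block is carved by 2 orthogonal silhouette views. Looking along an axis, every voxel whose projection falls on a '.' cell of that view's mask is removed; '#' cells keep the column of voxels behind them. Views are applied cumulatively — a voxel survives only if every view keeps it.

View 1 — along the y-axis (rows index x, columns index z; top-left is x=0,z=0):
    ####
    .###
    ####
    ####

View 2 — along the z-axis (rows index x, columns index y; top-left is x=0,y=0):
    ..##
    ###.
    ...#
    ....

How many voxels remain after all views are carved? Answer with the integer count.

|visual hull| = 21

initial block: 4^3 = 64
V1 y: intersect with XZ mask (15 set) -- 60 left
V2 z: intersect with XY mask (6 set) -- 21 left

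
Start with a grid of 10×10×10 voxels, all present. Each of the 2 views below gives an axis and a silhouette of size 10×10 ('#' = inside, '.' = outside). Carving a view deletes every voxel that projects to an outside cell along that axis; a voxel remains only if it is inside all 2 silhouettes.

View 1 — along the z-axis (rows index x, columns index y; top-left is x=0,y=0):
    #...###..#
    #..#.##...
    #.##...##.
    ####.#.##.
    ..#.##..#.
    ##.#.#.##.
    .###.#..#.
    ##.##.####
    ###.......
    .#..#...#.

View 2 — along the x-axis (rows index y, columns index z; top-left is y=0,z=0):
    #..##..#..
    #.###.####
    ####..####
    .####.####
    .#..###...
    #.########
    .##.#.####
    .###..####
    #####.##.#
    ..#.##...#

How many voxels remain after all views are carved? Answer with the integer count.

full grid |V| = 1000
[1] z-view keeps 50 columns → grid now 500
[2] x-view keeps 67 columns → grid now 347

voxel count = 347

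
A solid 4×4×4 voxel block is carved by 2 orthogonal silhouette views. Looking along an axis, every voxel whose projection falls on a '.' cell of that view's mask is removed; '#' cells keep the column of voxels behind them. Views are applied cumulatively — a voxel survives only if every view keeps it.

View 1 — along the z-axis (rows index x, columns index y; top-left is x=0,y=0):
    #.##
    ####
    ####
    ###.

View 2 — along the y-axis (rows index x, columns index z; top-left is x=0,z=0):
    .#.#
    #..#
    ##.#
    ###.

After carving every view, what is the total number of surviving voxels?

initial block: 4^3 = 64
V1 z: intersect with XY mask (14 set) -- 56 left
V2 y: intersect with XZ mask (10 set) -- 35 left

voxel count = 35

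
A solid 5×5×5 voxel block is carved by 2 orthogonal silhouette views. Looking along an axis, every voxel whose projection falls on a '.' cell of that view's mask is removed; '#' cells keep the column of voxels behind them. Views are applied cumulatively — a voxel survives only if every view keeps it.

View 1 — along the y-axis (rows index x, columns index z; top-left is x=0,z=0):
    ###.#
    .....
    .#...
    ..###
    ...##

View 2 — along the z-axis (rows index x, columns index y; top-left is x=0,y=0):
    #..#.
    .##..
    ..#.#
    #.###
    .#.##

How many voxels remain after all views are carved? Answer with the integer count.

remaining voxels: 28

full grid |V| = 125
  1. axis=1 (XZ plane), |mask|=10  ⇒  voxels=50
  2. axis=2 (XY plane), |mask|=13  ⇒  voxels=28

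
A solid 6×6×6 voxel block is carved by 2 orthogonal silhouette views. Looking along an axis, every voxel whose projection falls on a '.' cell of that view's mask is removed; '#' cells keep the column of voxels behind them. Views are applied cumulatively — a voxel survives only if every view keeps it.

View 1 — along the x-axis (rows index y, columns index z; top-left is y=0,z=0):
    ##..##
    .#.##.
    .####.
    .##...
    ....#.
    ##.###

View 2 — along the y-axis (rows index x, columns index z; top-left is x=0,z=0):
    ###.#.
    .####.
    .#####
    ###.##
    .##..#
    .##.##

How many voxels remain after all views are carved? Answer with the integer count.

full grid |V| = 216
[1] x-view keeps 19 columns → grid now 114
[2] y-view keeps 25 columns → grid now 85

85 voxels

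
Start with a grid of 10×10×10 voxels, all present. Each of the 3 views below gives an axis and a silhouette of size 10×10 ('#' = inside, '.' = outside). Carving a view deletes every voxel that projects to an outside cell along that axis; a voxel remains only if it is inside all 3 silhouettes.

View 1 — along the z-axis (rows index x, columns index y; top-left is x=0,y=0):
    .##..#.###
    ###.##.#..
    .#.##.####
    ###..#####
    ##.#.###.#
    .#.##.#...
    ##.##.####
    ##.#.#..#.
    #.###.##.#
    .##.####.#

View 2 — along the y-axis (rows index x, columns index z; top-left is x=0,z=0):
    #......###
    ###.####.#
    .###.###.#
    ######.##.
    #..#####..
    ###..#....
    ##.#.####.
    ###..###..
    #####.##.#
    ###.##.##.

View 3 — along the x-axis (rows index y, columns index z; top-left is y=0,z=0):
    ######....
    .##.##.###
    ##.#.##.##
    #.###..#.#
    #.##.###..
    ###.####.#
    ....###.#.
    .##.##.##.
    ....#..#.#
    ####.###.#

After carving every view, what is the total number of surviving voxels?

before carving: 1000 voxels (10×10×10)
after view 1 [z-axis, 65 of 100 cells solid] → remaining = 650
after view 2 [y-axis, 65 of 100 cells solid] → remaining = 434
after view 3 [x-axis, 61 of 100 cells solid] → remaining = 271

|visual hull| = 271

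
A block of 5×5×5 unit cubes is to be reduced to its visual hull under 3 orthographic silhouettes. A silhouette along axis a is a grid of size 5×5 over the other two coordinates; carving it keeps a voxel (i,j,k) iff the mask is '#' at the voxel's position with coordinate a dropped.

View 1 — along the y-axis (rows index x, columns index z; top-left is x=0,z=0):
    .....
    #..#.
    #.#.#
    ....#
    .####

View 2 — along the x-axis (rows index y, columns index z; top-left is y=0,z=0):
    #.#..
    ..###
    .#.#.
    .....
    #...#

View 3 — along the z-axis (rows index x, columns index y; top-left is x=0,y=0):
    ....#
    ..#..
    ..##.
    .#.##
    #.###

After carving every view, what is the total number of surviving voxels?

start: 5×5×5 = 125 voxels
[1] y-view keeps 10 columns → grid now 50
[2] x-view keeps 9 columns → grid now 19
[3] z-view keeps 11 columns → grid now 7

voxel count = 7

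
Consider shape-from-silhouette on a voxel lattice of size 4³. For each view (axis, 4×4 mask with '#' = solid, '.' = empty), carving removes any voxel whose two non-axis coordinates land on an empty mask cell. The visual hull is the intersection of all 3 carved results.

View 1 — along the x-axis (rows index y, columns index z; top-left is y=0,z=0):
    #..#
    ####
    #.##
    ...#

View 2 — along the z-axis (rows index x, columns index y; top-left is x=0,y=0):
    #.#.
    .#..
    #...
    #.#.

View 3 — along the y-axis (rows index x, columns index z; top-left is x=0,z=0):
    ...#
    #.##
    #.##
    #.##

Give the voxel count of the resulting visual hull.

remaining voxels: 12

before carving: 64 voxels (4×4×4)
after view 1 [x-axis, 10 of 16 cells solid] → remaining = 40
after view 2 [z-axis, 6 of 16 cells solid] → remaining = 16
after view 3 [y-axis, 10 of 16 cells solid] → remaining = 12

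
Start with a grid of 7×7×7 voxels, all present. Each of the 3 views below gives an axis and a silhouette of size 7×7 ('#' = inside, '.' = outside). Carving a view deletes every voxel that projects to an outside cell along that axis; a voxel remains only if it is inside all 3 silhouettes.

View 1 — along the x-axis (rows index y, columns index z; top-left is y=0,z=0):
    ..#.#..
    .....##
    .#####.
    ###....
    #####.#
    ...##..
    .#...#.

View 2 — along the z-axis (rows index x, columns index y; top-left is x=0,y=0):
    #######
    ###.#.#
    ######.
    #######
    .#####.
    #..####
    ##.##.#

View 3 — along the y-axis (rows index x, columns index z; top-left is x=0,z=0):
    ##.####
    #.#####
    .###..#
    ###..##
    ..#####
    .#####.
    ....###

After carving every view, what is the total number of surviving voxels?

before carving: 343 voxels (7×7×7)
step 1: project along x, AND mask (22/49) → |grid| = 154
step 2: project along z, AND mask (40/49) → |grid| = 129
step 3: project along y, AND mask (34/49) → |grid| = 90

|visual hull| = 90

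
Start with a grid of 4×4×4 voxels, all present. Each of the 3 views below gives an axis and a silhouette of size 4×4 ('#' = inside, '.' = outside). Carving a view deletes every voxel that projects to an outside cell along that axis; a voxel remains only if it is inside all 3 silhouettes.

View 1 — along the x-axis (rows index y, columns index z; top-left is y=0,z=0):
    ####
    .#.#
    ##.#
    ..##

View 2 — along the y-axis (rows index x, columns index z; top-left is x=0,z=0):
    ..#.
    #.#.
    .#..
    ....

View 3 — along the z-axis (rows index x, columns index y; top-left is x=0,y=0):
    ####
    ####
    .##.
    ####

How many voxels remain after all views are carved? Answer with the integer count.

voxel count = 8

initial block: 4^3 = 64
step 1: project along x, AND mask (11/16) → |grid| = 44
step 2: project along y, AND mask (4/16) → |grid| = 9
step 3: project along z, AND mask (14/16) → |grid| = 8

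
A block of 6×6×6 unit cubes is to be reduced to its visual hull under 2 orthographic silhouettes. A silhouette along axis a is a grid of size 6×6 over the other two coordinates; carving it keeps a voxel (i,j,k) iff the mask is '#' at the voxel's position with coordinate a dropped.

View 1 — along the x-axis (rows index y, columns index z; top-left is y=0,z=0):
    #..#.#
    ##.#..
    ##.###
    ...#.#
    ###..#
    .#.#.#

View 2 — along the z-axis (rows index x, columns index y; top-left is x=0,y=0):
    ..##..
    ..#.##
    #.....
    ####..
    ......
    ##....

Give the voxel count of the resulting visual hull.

full grid |V| = 216
after view 1 [x-axis, 20 of 36 cells solid] → remaining = 120
after view 2 [z-axis, 12 of 36 cells solid] → remaining = 41

voxel count = 41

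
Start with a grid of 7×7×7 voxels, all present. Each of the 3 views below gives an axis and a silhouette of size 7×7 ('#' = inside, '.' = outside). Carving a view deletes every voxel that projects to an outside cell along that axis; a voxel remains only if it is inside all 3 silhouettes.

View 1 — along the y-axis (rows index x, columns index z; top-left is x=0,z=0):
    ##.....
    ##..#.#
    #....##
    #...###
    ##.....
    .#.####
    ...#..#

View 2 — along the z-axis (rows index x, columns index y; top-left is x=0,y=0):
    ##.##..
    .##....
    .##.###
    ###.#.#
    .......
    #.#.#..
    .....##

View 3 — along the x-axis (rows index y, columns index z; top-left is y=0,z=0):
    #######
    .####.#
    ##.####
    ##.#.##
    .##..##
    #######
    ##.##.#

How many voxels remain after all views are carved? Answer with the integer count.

initial block: 7^3 = 343
step 1: project along y, AND mask (22/49) → |grid| = 154
step 2: project along z, AND mask (21/49) → |grid| = 70
step 3: project along x, AND mask (39/49) → |grid| = 56

voxel count = 56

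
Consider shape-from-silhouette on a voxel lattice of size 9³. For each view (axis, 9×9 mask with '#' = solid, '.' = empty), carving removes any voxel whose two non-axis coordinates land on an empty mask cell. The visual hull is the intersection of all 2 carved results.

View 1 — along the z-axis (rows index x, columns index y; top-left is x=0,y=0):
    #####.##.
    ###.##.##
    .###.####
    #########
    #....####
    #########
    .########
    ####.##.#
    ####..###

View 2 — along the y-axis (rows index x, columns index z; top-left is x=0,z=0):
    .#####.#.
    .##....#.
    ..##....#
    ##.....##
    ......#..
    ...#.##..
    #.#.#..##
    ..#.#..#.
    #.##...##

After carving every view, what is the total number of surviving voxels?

initial block: 9^3 = 729
carve view 1 (along z, XY-mask fill 66/81): 594 voxels remain
carve view 2 (along y, XZ-mask fill 33/81): 248 voxels remain

remaining voxels: 248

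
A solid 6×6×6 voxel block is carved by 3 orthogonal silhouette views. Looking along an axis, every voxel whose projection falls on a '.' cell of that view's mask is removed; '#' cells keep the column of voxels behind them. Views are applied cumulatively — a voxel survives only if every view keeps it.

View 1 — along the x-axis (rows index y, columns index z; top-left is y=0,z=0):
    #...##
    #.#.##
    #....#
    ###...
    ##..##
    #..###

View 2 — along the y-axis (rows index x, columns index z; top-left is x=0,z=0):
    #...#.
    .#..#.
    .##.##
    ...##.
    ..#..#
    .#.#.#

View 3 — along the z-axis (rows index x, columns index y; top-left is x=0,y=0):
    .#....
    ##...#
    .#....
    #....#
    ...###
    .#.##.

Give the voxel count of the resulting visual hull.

initial block: 6^3 = 216
step 1: project along x, AND mask (20/36) → |grid| = 120
step 2: project along y, AND mask (15/36) → |grid| = 49
step 3: project along z, AND mask (13/36) → |grid| = 18

18 voxels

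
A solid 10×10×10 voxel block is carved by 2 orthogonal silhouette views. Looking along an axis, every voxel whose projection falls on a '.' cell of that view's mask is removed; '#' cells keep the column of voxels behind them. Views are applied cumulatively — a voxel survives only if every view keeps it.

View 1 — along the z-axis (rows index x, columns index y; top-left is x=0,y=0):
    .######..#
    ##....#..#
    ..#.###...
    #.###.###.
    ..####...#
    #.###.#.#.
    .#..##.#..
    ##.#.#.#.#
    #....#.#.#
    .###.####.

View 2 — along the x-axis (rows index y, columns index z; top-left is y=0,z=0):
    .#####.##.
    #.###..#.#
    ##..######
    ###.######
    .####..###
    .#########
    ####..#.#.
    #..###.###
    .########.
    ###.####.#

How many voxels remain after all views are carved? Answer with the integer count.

voxel count = 407

initial block: 10^3 = 1000
carve view 1 (along z, XY-mask fill 54/100): 540 voxels remain
carve view 2 (along x, YZ-mask fill 75/100): 407 voxels remain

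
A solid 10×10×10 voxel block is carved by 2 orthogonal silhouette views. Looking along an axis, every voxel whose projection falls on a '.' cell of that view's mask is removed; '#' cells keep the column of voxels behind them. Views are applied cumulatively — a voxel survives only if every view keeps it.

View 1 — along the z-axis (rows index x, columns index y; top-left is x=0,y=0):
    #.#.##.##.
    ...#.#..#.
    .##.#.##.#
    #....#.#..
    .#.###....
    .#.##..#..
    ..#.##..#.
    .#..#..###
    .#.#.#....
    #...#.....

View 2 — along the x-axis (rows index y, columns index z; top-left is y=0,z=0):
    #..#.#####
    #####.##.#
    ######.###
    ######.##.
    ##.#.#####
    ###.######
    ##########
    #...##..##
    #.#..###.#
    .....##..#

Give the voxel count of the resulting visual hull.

initial block: 10^3 = 1000
step 1: project along z, AND mask (40/100) → |grid| = 400
step 2: project along x, AND mask (73/100) → |grid| = 295

|visual hull| = 295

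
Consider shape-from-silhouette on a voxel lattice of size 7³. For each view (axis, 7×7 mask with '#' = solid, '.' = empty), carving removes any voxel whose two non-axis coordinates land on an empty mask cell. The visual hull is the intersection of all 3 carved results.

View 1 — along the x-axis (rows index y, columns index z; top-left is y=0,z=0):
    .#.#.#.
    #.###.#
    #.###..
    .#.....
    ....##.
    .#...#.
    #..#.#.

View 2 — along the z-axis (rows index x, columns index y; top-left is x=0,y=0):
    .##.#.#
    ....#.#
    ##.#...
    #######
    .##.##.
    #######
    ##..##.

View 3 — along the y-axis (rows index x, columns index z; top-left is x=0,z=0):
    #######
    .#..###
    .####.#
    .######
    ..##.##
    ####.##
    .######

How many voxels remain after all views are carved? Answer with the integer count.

voxel count = 76

start: 7×7×7 = 343 voxels
V1 x: intersect with YZ mask (20 set) -- 140 left
V2 z: intersect with XY mask (31 set) -- 93 left
V3 y: intersect with XZ mask (38 set) -- 76 left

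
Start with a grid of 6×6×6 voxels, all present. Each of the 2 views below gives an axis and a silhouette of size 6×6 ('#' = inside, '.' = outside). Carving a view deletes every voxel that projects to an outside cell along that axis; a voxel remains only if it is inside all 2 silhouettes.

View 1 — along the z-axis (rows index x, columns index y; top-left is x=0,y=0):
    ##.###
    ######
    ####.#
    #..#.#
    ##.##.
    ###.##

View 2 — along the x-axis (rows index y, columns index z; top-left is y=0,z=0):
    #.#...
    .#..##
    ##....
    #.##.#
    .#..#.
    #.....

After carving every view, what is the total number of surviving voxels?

initial block: 6^3 = 216
carve view 1 (along z, XY-mask fill 28/36): 168 voxels remain
carve view 2 (along x, YZ-mask fill 14/36): 66 voxels remain

66 voxels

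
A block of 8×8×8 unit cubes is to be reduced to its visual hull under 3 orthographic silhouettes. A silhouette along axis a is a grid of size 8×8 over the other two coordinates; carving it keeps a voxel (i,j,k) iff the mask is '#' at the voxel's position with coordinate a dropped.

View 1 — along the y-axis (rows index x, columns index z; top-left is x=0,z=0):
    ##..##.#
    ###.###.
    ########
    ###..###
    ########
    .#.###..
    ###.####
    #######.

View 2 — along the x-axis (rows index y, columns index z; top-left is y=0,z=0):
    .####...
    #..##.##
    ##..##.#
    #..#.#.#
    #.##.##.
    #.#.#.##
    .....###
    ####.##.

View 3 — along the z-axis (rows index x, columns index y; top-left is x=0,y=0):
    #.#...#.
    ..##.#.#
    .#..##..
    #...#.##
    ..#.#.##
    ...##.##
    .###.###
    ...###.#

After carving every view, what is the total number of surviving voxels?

|visual hull| = 123

initial block: 8^3 = 512
after view 1 [y-axis, 51 of 64 cells solid] → remaining = 408
after view 2 [x-axis, 37 of 64 cells solid] → remaining = 233
after view 3 [z-axis, 32 of 64 cells solid] → remaining = 123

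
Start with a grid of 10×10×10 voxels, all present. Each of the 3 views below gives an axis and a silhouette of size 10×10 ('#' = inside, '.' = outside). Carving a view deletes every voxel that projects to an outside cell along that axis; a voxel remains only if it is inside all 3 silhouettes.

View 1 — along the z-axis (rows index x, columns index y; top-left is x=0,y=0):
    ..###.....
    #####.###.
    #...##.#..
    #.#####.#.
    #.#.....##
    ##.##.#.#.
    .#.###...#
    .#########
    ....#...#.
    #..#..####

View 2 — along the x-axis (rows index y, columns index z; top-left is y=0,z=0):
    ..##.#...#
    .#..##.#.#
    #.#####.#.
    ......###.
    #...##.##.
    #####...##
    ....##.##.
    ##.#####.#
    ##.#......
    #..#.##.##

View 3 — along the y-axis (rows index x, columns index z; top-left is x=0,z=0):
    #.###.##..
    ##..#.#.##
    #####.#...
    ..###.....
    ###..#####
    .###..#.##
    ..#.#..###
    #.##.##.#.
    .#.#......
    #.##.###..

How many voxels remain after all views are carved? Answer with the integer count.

voxel count = 146

initial block: 10^3 = 1000
after view 1 [z-axis, 54 of 100 cells solid] → remaining = 540
after view 2 [x-axis, 52 of 100 cells solid] → remaining = 265
after view 3 [y-axis, 54 of 100 cells solid] → remaining = 146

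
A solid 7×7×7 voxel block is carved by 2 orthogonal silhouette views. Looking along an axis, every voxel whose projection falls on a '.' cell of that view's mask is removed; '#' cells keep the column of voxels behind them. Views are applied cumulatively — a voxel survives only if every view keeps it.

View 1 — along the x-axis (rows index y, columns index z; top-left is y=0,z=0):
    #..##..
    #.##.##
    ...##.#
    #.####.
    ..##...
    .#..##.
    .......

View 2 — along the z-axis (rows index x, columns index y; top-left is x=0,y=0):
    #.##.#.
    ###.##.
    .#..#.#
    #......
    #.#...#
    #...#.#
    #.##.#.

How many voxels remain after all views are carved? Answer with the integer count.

voxel count = 65

initial block: 7^3 = 343
carve view 1 (along x, YZ-mask fill 21/49): 147 voxels remain
carve view 2 (along z, XY-mask fill 23/49): 65 voxels remain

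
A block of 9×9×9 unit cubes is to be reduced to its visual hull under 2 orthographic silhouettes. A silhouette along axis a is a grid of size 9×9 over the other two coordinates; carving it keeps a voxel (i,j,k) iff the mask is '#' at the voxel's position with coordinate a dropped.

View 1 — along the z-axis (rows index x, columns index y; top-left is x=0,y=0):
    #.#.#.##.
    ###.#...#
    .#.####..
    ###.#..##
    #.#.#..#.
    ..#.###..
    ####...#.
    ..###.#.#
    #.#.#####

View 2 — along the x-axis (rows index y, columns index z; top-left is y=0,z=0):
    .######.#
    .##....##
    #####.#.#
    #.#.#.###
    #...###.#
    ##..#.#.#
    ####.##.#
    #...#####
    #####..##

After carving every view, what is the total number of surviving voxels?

start: 9×9×9 = 729 voxels
step 1: project along z, AND mask (46/81) → |grid| = 414
step 2: project along x, AND mask (54/81) → |grid| = 280

280 voxels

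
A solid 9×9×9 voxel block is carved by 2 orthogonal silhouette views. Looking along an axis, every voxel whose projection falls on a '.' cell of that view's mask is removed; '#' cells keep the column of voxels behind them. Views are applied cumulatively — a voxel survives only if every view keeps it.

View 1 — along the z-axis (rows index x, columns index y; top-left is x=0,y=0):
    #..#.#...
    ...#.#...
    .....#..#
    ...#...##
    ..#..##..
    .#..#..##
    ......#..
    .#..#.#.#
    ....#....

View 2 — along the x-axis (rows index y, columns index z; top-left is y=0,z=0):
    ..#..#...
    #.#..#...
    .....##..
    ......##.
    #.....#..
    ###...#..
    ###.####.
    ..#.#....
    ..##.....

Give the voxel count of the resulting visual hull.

full grid |V| = 729
V1 z: intersect with XY mask (23 set) -- 207 left
V2 x: intersect with YZ mask (26 set) -- 71 left

71 voxels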